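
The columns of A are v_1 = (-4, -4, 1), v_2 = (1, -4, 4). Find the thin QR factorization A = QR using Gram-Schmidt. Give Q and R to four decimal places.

Q = [[-0.6963, 0.5850], [-0.6963, -0.4101], [0.1741, 0.6996]], R = [[5.7446, 2.7852], [0.0000, 5.0242]]

v_1 = (-4, -4, 1); ‖v_1‖ = 5.7446, so q_1 = (-0.6963, -0.6963, 0.1741).
q_1·v_2 = (-0.6963)·1 + (-0.6963)·(-4) + 0.1741·4 = 2.7852.
u_2 = v_2 − 2.7852·q_1 = (2.9394, -2.0606, 3.5152).
‖u_2‖ = 5.0242, so q_2 = (0.5850, -0.4101, 0.6996).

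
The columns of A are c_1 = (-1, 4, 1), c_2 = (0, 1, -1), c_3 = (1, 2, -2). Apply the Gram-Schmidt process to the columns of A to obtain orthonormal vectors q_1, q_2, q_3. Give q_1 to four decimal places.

q_1 = (-0.2357, 0.9428, 0.2357)

q_1 = c_1/‖c_1‖ = (-1, 4, 1)/4.2426 = (-0.2357, 0.9428, 0.2357).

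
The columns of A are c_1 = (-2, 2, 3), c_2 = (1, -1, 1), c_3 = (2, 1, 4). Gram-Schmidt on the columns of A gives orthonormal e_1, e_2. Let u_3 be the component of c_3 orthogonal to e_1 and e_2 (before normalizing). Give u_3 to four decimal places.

u_3 = (1.5000, 1.5000, 0.0000)

c_1 = (-2, 2, 3); ‖c_1‖ = 4.1231, so e_1 = (-0.4851, 0.4851, 0.7276).
e_1·c_2 = (-0.4851)·1 + 0.4851·(-1) + 0.7276·1 = -0.2425.
u_2 = c_2 + 0.2425·e_1 = (0.8824, -0.8824, 1.1765).
‖u_2‖ = 1.7150, so e_2 = (0.5145, -0.5145, 0.6860).
e_1·c_3 = (-0.4851)·2 + 0.4851·1 + 0.7276·4 = 2.4254; e_2·c_3 = 0.5145·2 + (-0.5145)·1 + 0.6860·4 = 3.2585.
u_3 = c_3 − 2.4254·e_1 − 3.2585·e_2 = (1.5000, 1.5000, 0.0000).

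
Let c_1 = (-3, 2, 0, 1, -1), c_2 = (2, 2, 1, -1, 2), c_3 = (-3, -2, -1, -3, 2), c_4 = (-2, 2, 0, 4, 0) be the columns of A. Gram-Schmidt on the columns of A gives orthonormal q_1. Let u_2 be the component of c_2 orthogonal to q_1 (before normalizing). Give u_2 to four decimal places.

q_1 = c_1/‖c_1‖ = (-3, 2, 0, 1, -1)/3.8730 = (-0.7746, 0.5164, 0.0000, 0.2582, -0.2582).
r_{12} = q_1·c_2 = -1.2910.
u_2 = c_2 + 1.2910·q_1 = (1.0000, 2.6667, 1.0000, -0.6667, 1.6667).

u_2 = (1.0000, 2.6667, 1.0000, -0.6667, 1.6667)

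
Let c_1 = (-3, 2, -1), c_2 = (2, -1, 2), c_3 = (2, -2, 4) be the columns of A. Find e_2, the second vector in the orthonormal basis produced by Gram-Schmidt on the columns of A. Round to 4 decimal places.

c_1 = (-3, 2, -1); ‖c_1‖ = 3.7417, so e_1 = (-0.8018, 0.5345, -0.2673).
e_1·c_2 = (-0.8018)·2 + 0.5345·(-1) + (-0.2673)·2 = -2.6726.
u_2 = c_2 + 2.6726·e_1 = (-0.1429, 0.4286, 1.2857).
‖u_2‖ = 1.3628, so e_2 = (-0.1048, 0.3145, 0.9435).

e_2 = (-0.1048, 0.3145, 0.9435)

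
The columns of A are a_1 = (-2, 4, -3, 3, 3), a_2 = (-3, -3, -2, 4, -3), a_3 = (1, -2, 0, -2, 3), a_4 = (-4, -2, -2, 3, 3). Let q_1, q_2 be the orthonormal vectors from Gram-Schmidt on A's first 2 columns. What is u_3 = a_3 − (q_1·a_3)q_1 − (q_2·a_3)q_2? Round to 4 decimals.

q_1 = a_1/‖a_1‖ = (-2, 4, -3, 3, 3)/6.8557 = (-0.2917, 0.5835, -0.4376, 0.4376, 0.4376).
r_{12} = q_1·a_2 = 0.4376.
u_2 = a_2 − 0.4376·q_1 = (-2.8723, -3.2553, -1.8085, 3.8085, -3.1915).
‖u_2‖ = 6.8417, so q_2 = (-0.4198, -0.4758, -0.2643, 0.5567, -0.4665).
r_{13} = q_1·a_3 = -1.0211; r_{23} = q_2·a_3 = -1.9810.
u_3 = a_3 + 1.0211·q_1 + 1.9810·q_2 = (-0.1295, -2.3468, -0.9705, -0.4505, 2.5227).

u_3 = (-0.1295, -2.3468, -0.9705, -0.4505, 2.5227)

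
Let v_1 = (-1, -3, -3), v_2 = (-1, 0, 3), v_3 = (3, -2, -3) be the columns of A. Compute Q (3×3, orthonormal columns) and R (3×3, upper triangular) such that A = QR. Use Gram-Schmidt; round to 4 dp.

Q = [[-0.2294, -0.5518, 0.8018], [-0.6882, -0.4905, -0.5345], [-0.6882, 0.6745, 0.2673]], R = [[4.3589, -1.8353, 2.7530], [0.0000, 2.5752, -2.6978], [0.0000, 0.0000, 2.6726]]

v_1 = (-1, -3, -3); ‖v_1‖ = 4.3589, so e_1 = (-0.2294, -0.6882, -0.6882).
e_1·v_2 = (-0.2294)·(-1) + (-0.6882)·0 + (-0.6882)·3 = -1.8353.
u_2 = v_2 + 1.8353·e_1 = (-1.4211, -1.2632, 1.7368).
‖u_2‖ = 2.5752, so e_2 = (-0.5518, -0.4905, 0.6745).
e_1·v_3 = (-0.2294)·3 + (-0.6882)·(-2) + (-0.6882)·(-3) = 2.7530; e_2·v_3 = (-0.5518)·3 + (-0.4905)·(-2) + 0.6745·(-3) = -2.6978.
u_3 = v_3 − 2.7530·e_1 + 2.6978·e_2 = (2.1429, -1.4286, 0.7143).
‖u_3‖ = 2.6726, so e_3 = (0.8018, -0.5345, 0.2673).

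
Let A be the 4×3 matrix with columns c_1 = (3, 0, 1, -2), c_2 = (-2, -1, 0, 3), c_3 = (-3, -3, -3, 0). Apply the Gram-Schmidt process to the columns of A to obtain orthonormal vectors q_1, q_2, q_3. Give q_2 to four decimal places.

q_2 = (0.2965, -0.5189, 0.4447, 0.6671)

c_1 = (3, 0, 1, -2); ‖c_1‖ = 3.7417, so q_1 = (0.8018, 0.0000, 0.2673, -0.5345).
q_1·c_2 = 0.8018·(-2) + 0.0000·(-1) + 0.2673·0 + (-0.5345)·3 = -3.2071.
u_2 = c_2 + 3.2071·q_1 = (0.5714, -1.0000, 0.8571, 1.2857).
‖u_2‖ = 1.9272, so q_2 = (0.2965, -0.5189, 0.4447, 0.6671).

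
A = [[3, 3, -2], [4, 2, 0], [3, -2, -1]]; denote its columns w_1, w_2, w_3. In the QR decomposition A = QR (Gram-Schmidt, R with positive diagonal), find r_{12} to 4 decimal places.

r_{12} = 1.8865

w_1 = (3, 4, 3); ‖w_1‖ = 5.8310, so q_1 = (0.5145, 0.6860, 0.5145).
r_{12} = q_1·w_2 = 1.8865.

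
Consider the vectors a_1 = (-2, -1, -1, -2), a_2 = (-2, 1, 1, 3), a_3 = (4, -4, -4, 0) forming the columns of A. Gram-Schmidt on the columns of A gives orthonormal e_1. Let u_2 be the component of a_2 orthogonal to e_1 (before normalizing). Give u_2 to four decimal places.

e_1 = a_1/‖a_1‖ = (-2, -1, -1, -2)/3.1623 = (-0.6325, -0.3162, -0.3162, -0.6325).
r_{12} = e_1·a_2 = -1.2649.
u_2 = a_2 + 1.2649·e_1 = (-2.8000, 0.6000, 0.6000, 2.2000).

u_2 = (-2.8000, 0.6000, 0.6000, 2.2000)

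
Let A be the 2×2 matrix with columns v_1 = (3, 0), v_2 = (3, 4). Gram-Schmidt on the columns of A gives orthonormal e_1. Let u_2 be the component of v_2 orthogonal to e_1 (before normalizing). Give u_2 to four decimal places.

v_1 = (3, 0); ‖v_1‖ = 3.0000, so e_1 = (1.0000, 0.0000).
e_1·v_2 = 1.0000·3 + 0.0000·4 = 3.0000.
u_2 = v_2 − 3.0000·e_1 = (0.0000, 4.0000).

u_2 = (0.0000, 4.0000)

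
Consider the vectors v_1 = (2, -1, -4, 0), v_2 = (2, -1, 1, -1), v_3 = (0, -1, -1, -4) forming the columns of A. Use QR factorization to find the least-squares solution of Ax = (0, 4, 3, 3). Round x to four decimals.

q_1 = v_1/‖v_1‖ = (2, -1, -4, 0)/4.5826 = (0.4364, -0.2182, -0.8729, 0.0000).
r_{12} = q_1·v_2 = 0.2182.
u_2 = v_2 − 0.2182·q_1 = (1.9048, -0.9524, 1.1905, -1.0000).
‖u_2‖ = 2.6367, so q_2 = (0.7224, -0.3612, 0.4515, -0.3793).
r_{13} = q_1·v_3 = 1.0911; r_{23} = q_2·v_3 = 1.4267.
u_3 = v_3 − 1.0911·q_1 − 1.4267·q_2 = (-1.5068, -0.2466, -0.6918, -3.4589).
‖u_3‖ = 3.8437, so q_3 = (-0.3920, -0.0642, -0.1800, -0.8999).
Qᵀb = (-3.4915, -1.2281, -3.4962).
Back-substitute: x_3 = -3.4962/3.8437 = -0.9096.
x_2 = (-1.2281 − 1.4267·(-0.9096))/2.6367 = 0.0264.
x_1 = (-3.4915 − 0.2182·0.0264 − 1.0911·(-0.9096))/4.5826 = -0.5466.

x = (-0.5466, 0.0264, -0.9096)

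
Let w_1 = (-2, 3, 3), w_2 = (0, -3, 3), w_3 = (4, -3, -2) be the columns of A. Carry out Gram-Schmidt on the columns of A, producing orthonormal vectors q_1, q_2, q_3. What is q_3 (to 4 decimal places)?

q_3 = (0.9045, 0.3015, 0.3015)

w_1 = (-2, 3, 3); ‖w_1‖ = 4.6904, so q_1 = (-0.4264, 0.6396, 0.6396).
q_1·w_2 = (-0.4264)·0 + 0.6396·(-3) + 0.6396·3 = 0.0000.
u_2 = w_2 + 0.0000·q_1 = (0.0000, -3.0000, 3.0000).
‖u_2‖ = 4.2426, so q_2 = (0.0000, -0.7071, 0.7071).
q_1·w_3 = (-0.4264)·4 + 0.6396·(-3) + 0.6396·(-2) = -4.9036; q_2·w_3 = 0.0000·4 + (-0.7071)·(-3) + 0.7071·(-2) = 0.7071.
u_3 = w_3 + 4.9036·q_1 − 0.7071·q_2 = (1.9091, 0.6364, 0.6364).
‖u_3‖ = 2.1106, so q_3 = (0.9045, 0.3015, 0.3015).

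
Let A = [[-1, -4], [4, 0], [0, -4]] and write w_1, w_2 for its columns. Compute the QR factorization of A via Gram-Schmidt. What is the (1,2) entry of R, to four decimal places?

r_{12} = 0.9701

e_1 = w_1/‖w_1‖ = (-1, 4, 0)/4.1231 = (-0.2425, 0.9701, 0.0000).
r_{12} = e_1·w_2 = 0.9701.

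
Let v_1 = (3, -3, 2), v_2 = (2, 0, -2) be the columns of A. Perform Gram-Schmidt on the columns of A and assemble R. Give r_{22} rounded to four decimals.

v_1 = (3, -3, 2); ‖v_1‖ = 4.6904, so q_1 = (0.6396, -0.6396, 0.4264).
q_1·v_2 = 0.6396·2 + (-0.6396)·0 + 0.4264·(-2) = 0.4264.
u_2 = v_2 − 0.4264·q_1 = (1.7273, 0.2727, -2.1818).
r_{22} = ‖u_2‖ = 2.7961.

r_{22} = 2.7961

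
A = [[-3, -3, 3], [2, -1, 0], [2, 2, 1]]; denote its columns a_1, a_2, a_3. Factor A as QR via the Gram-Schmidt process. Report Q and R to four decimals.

a_1 = (-3, 2, 2); ‖a_1‖ = 4.1231, so q_1 = (-0.7276, 0.4851, 0.4851).
q_1·a_2 = (-0.7276)·(-3) + 0.4851·(-1) + 0.4851·2 = 2.6679.
u_2 = a_2 − 2.6679·q_1 = (-1.0588, -2.2941, 0.7059).
‖u_2‖ = 2.6234, so q_2 = (-0.4036, -0.8745, 0.2691).
q_1·a_3 = (-0.7276)·3 + 0.4851·0 + 0.4851·1 = -1.6977; q_2·a_3 = (-0.4036)·3 + (-0.8745)·0 + 0.2691·1 = -0.9417.
u_3 = a_3 + 1.6977·q_1 + 0.9417·q_2 = (1.3846, 0.0000, 2.0769).
‖u_3‖ = 2.4962, so q_3 = (0.5547, 0.0000, 0.8321).

Q = [[-0.7276, -0.4036, 0.5547], [0.4851, -0.8745, 0.0000], [0.4851, 0.2691, 0.8321]], R = [[4.1231, 2.6679, -1.6977], [0.0000, 2.6234, -0.9417], [0.0000, 0.0000, 2.4962]]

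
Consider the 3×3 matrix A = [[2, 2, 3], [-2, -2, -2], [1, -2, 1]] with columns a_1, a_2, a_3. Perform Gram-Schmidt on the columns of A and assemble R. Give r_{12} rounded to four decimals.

a_1 = (2, -2, 1); ‖a_1‖ = 3.0000, so q_1 = (0.6667, -0.6667, 0.3333).
r_{12} = q_1·a_2 = 2.0000.

r_{12} = 2.0000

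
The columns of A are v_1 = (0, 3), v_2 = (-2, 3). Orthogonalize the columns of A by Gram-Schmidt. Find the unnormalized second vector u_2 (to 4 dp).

u_2 = (-2.0000, 0.0000)

e_1 = v_1/‖v_1‖ = (0, 3)/3.0000 = (0.0000, 1.0000).
r_{12} = e_1·v_2 = 3.0000.
u_2 = v_2 − 3.0000·e_1 = (-2.0000, 0.0000).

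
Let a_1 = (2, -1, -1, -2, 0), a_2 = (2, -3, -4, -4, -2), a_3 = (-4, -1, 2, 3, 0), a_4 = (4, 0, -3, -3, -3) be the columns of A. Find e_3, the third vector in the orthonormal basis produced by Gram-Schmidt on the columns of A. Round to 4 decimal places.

e_3 = (-0.1999, -0.8602, 0.4180, 0.0212, 0.2120)

a_1 = (2, -1, -1, -2, 0); ‖a_1‖ = 3.1623, so e_1 = (0.6325, -0.3162, -0.3162, -0.6325, 0.0000).
e_1·a_2 = 0.6325·2 + (-0.3162)·(-3) + (-0.3162)·(-4) + (-0.6325)·(-4) + 0.0000·(-2) = 6.0083.
u_2 = a_2 − 6.0083·e_1 = (-1.8000, -1.1000, -2.1000, -0.2000, -2.0000).
‖u_2‖ = 3.5917, so e_2 = (-0.5012, -0.3063, -0.5847, -0.0557, -0.5568).
e_1·a_3 = 0.6325·(-4) + (-0.3162)·(-1) + (-0.3162)·2 + (-0.6325)·3 + 0.0000·0 = -4.7434; e_2·a_3 = (-0.5012)·(-4) + (-0.3063)·(-1) + (-0.5847)·2 + (-0.0557)·3 + (-0.5568)·0 = 0.9745.
u_3 = a_3 + 4.7434·e_1 − 0.9745·e_2 = (-0.5116, -2.2016, 1.0698, 0.0543, 0.5426).
‖u_3‖ = 2.5594, so e_3 = (-0.1999, -0.8602, 0.4180, 0.0212, 0.2120).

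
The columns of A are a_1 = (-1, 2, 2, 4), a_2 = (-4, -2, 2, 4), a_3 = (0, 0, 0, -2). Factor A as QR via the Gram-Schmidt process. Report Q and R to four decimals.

Q = [[-0.2000, -0.6532, -0.4619], [0.4000, -0.7348, 0.3464], [0.4000, 0.0816, 0.5774], [0.8000, 0.1633, -0.5774]], R = [[5.0000, 4.0000, -1.6000], [0.0000, 4.8990, -0.3266], [0.0000, 0.0000, 1.1547]]

q_1 = a_1/‖a_1‖ = (-1, 2, 2, 4)/5.0000 = (-0.2000, 0.4000, 0.4000, 0.8000).
r_{12} = q_1·a_2 = 4.0000.
u_2 = a_2 − 4.0000·q_1 = (-3.2000, -3.6000, 0.4000, 0.8000).
‖u_2‖ = 4.8990, so q_2 = (-0.6532, -0.7348, 0.0816, 0.1633).
r_{13} = q_1·a_3 = -1.6000; r_{23} = q_2·a_3 = -0.3266.
u_3 = a_3 + 1.6000·q_1 + 0.3266·q_2 = (-0.5333, 0.4000, 0.6667, -0.6667).
‖u_3‖ = 1.1547, so q_3 = (-0.4619, 0.3464, 0.5774, -0.5774).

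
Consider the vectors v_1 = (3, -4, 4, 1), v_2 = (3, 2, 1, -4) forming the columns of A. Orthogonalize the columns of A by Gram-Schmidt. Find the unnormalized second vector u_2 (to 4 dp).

u_2 = (2.9286, 2.0952, 0.9048, -4.0238)

v_1 = (3, -4, 4, 1); ‖v_1‖ = 6.4807, so q_1 = (0.4629, -0.6172, 0.6172, 0.1543).
q_1·v_2 = 0.4629·3 + (-0.6172)·2 + 0.6172·1 + 0.1543·(-4) = 0.1543.
u_2 = v_2 − 0.1543·q_1 = (2.9286, 2.0952, 0.9048, -4.0238).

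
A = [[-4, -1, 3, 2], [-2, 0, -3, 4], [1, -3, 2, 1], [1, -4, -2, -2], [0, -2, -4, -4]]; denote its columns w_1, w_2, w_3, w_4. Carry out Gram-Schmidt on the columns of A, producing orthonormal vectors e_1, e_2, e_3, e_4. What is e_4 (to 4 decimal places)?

e_4 = (-0.2468, 0.7066, 0.3987, 0.0274, -0.5293)

w_1 = (-4, -2, 1, 1, 0); ‖w_1‖ = 4.6904, so e_1 = (-0.8528, -0.4264, 0.2132, 0.2132, 0.0000).
e_1·w_2 = (-0.8528)·(-1) + (-0.4264)·0 + 0.2132·(-3) + 0.2132·(-4) + 0.0000·(-2) = -0.6396.
u_2 = w_2 + 0.6396·e_1 = (-1.5455, -0.2727, -2.8636, -3.8636, -2.0000).
‖u_2‖ = 5.4398, so e_2 = (-0.2841, -0.0501, -0.5264, -0.7103, -0.3677).
e_1·w_3 = (-0.8528)·3 + (-0.4264)·(-3) + 0.2132·2 + 0.2132·(-2) + 0.0000·(-4) = -1.2792; e_2·w_3 = (-0.2841)·3 + (-0.0501)·(-3) + (-0.5264)·2 + (-0.7103)·(-2) + (-0.3677)·(-4) = 1.1364.
u_3 = w_3 + 1.2792·e_1 − 1.1364·e_2 = (2.2320, -3.4885, 2.8710, -0.9201, -3.5822).
‖u_3‖ = 6.2508, so e_3 = (0.3571, -0.5581, 0.4593, -0.1472, -0.5731).
e_1·w_4 = (-0.8528)·2 + (-0.4264)·4 + 0.2132·1 + 0.2132·(-2) + 0.0000·(-4) = -3.6244; e_2·w_4 = (-0.2841)·2 + (-0.0501)·4 + (-0.5264)·1 + (-0.7103)·(-2) + (-0.3677)·(-4) = 1.5960; e_3·w_4 = 0.3571·2 + (-0.5581)·4 + 0.4593·1 + (-0.1472)·(-2) + (-0.5731)·(-4) = 1.5278.
u_4 = w_4 + 3.6244·e_1 − 1.5960·e_2 − 1.5278·e_3 = (-1.1830, 3.3872, 1.9112, 0.1312, -2.5377).
‖u_4‖ = 4.7940, so e_4 = (-0.2468, 0.7066, 0.3987, 0.0274, -0.5293).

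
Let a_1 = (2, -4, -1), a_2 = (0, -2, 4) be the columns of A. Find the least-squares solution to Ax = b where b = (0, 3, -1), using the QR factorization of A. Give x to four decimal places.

q_1 = a_1/‖a_1‖ = (2, -4, -1)/4.5826 = (0.4364, -0.8729, -0.2182).
r_{12} = q_1·a_2 = 0.8729.
u_2 = a_2 − 0.8729·q_1 = (-0.3810, -1.2381, 4.1905).
‖u_2‖ = 4.3861, so q_2 = (-0.0869, -0.2823, 0.9554).
Qᵀb = (-2.4004, -1.8022).
Back-substitute: x_2 = -1.8022/4.3861 = -0.4109.
x_1 = (-2.4004 − 0.8729·(-0.4109))/4.5826 = -0.4455.

x = (-0.4455, -0.4109)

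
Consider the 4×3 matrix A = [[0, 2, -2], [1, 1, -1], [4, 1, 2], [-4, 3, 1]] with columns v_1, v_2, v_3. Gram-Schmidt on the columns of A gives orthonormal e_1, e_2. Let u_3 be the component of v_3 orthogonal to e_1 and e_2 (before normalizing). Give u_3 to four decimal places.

u_3 = (-2.0942, -1.1480, 1.5493, 1.2623)

e_1 = v_1/‖v_1‖ = (0, 1, 4, -4)/5.7446 = (0.0000, 0.1741, 0.6963, -0.6963).
r_{12} = e_1·v_2 = -1.2185.
u_2 = v_2 + 1.2185·e_1 = (2.0000, 1.2121, 1.8485, 2.1515).
‖u_2‖ = 3.6763, so e_2 = (0.5440, 0.3297, 0.5028, 0.5852).
r_{13} = e_1·v_3 = 0.5222; r_{23} = e_2·v_3 = 0.1731.
u_3 = v_3 − 0.5222·e_1 − 0.1731·e_2 = (-2.0942, -1.1480, 1.5493, 1.2623).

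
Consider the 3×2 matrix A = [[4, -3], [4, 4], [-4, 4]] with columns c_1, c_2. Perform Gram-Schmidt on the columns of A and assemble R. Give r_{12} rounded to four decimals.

c_1 = (4, 4, -4); ‖c_1‖ = 6.9282, so q_1 = (0.5774, 0.5774, -0.5774).
r_{12} = q_1·c_2 = -1.7321.

r_{12} = -1.7321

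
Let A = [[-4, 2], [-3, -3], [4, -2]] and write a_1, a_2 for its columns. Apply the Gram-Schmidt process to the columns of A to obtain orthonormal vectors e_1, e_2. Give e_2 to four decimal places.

e_2 = (0.3313, -0.8835, -0.3313)

e_1 = a_1/‖a_1‖ = (-4, -3, 4)/6.4031 = (-0.6247, -0.4685, 0.6247).
r_{12} = e_1·a_2 = -1.0932.
u_2 = a_2 + 1.0932·e_1 = (1.3171, -3.5122, -1.3171).
‖u_2‖ = 3.9755, so e_2 = (0.3313, -0.8835, -0.3313).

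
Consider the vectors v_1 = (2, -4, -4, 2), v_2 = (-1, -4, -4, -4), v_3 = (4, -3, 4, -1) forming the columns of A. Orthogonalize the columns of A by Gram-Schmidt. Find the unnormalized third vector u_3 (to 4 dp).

v_1 = (2, -4, -4, 2); ‖v_1‖ = 6.3246, so e_1 = (0.3162, -0.6325, -0.6325, 0.3162).
e_1·v_2 = 0.3162·(-1) + (-0.6325)·(-4) + (-0.6325)·(-4) + 0.3162·(-4) = 3.4785.
u_2 = v_2 − 3.4785·e_1 = (-2.1000, -1.8000, -1.8000, -5.1000).
‖u_2‖ = 6.0745, so e_2 = (-0.3457, -0.2963, -0.2963, -0.8396).
e_1·v_3 = 0.3162·4 + (-0.6325)·(-3) + (-0.6325)·4 + 0.3162·(-1) = 0.3162; e_2·v_3 = (-0.3457)·4 + (-0.2963)·(-3) + (-0.2963)·4 + (-0.8396)·(-1) = -0.8396.
u_3 = v_3 − 0.3162·e_1 + 0.8396·e_2 = (3.6098, -3.0488, 3.9512, -1.8049).

u_3 = (3.6098, -3.0488, 3.9512, -1.8049)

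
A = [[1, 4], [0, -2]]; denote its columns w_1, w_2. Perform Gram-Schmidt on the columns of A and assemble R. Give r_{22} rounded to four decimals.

r_{22} = 2.0000

w_1 = (1, 0); ‖w_1‖ = 1.0000, so q_1 = (1.0000, 0.0000).
q_1·w_2 = 1.0000·4 + 0.0000·(-2) = 4.0000.
u_2 = w_2 − 4.0000·q_1 = (0.0000, -2.0000).
r_{22} = ‖u_2‖ = 2.0000.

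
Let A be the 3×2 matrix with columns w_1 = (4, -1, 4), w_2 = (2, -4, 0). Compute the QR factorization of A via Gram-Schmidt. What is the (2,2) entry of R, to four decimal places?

e_1 = w_1/‖w_1‖ = (4, -1, 4)/5.7446 = (0.6963, -0.1741, 0.6963).
r_{12} = e_1·w_2 = 2.0889.
u_2 = w_2 − 2.0889·e_1 = (0.5455, -3.6364, -1.4545).
r_{22} = ‖u_2‖ = 3.9543.

r_{22} = 3.9543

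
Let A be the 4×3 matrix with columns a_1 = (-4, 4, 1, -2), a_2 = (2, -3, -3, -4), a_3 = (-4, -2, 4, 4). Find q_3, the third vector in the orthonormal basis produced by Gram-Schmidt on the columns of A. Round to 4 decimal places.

q_3 = (-0.6296, -0.7128, 0.3089, -0.0119)

a_1 = (-4, 4, 1, -2); ‖a_1‖ = 6.0828, so q_1 = (-0.6576, 0.6576, 0.1644, -0.3288).
q_1·a_2 = (-0.6576)·2 + 0.6576·(-3) + 0.1644·(-3) + (-0.3288)·(-4) = -2.4660.
u_2 = a_2 + 2.4660·q_1 = (0.3784, -1.3784, -2.5946, -4.8108).
‖u_2‖ = 5.6497, so q_2 = (0.0670, -0.2440, -0.4592, -0.8515).
q_1·a_3 = (-0.6576)·(-4) + 0.6576·(-2) + 0.1644·4 + (-0.3288)·4 = 0.6576; q_2·a_3 = 0.0670·(-4) + (-0.2440)·(-2) + (-0.4592)·4 + (-0.8515)·4 = -5.0230.
u_3 = a_3 − 0.6576·q_1 + 5.0230·q_2 = (-3.2312, -3.6579, 1.5851, -0.0610).
‖u_3‖ = 5.1320, so q_3 = (-0.6296, -0.7128, 0.3089, -0.0119).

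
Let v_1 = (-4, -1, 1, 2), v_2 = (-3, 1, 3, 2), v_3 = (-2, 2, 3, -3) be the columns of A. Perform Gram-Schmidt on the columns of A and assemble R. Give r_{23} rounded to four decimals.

r_{23} = 2.9711

e_1 = v_1/‖v_1‖ = (-4, -1, 1, 2)/4.6904 = (-0.8528, -0.2132, 0.2132, 0.4264).
r_{12} = e_1·v_2 = 3.8376.
u_2 = v_2 − 3.8376·e_1 = (0.2727, 1.8182, 2.1818, 0.3636).
‖u_2‖ = 2.8762, so e_2 = (0.0948, 0.6321, 0.7586, 0.1264).
r_{23} = e_2·v_3 = 2.9711.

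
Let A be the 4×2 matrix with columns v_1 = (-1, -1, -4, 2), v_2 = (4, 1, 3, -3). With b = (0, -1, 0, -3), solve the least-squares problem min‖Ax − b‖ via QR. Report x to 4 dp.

x = (0.0373, 0.2531)

v_1 = (-1, -1, -4, 2); ‖v_1‖ = 4.6904, so q_1 = (-0.2132, -0.2132, -0.8528, 0.4264).
q_1·v_2 = (-0.2132)·4 + (-0.2132)·1 + (-0.8528)·3 + 0.4264·(-3) = -4.9036.
u_2 = v_2 + 4.9036·q_1 = (2.9545, -0.0455, -1.1818, -0.9091).
‖u_2‖ = 3.3098, so q_2 = (0.8927, -0.0137, -0.3571, -0.2747).
Qᵀb = (-1.0660, 0.8377).
Back-substitute: x_2 = 0.8377/3.3098 = 0.2531.
x_1 = (-1.0660 + 4.9036·0.2531)/4.6904 = 0.0373.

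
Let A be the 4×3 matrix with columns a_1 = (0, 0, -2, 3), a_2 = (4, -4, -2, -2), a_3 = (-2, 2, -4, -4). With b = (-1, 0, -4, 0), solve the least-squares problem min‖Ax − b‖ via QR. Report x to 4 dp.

x = (0.8000, 0.1400, 0.5300)

e_1 = a_1/‖a_1‖ = (0, 0, -2, 3)/3.6056 = (0.0000, 0.0000, -0.5547, 0.8321).
r_{12} = e_1·a_2 = -0.5547.
u_2 = a_2 + 0.5547·e_1 = (4.0000, -4.0000, -2.3077, -1.5385).
‖u_2‖ = 6.3002, so e_2 = (0.6349, -0.6349, -0.3663, -0.2442).
r_{13} = e_1·a_3 = -1.1094; r_{23} = e_2·a_3 = -0.0977.
u_3 = a_3 + 1.1094·e_1 + 0.0977·e_2 = (-1.9380, 1.9380, -4.6512, -3.1008).
‖u_3‖ = 6.2257, so e_3 = (-0.3113, 0.3113, -0.7471, -0.4981).
Qᵀb = (2.2188, 0.8303, 3.2996).
Back-substitute: x_3 = 3.2996/6.2257 = 0.5300.
x_2 = (0.8303 + 0.0977·0.5300)/6.3002 = 0.1400.
x_1 = (2.2188 + 0.5547·0.1400 + 1.1094·0.5300)/3.6056 = 0.8000.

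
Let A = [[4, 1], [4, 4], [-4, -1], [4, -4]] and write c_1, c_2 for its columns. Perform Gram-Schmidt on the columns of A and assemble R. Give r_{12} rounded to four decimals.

c_1 = (4, 4, -4, 4); ‖c_1‖ = 8.0000, so q_1 = (0.5000, 0.5000, -0.5000, 0.5000).
r_{12} = q_1·c_2 = 1.0000.

r_{12} = 1.0000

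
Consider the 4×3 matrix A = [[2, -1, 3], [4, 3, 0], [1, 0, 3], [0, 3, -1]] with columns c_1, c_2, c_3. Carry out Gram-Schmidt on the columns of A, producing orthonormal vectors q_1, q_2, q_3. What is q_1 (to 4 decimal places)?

q_1 = (0.4364, 0.8729, 0.2182, 0.0000)

c_1 = (2, 4, 1, 0); ‖c_1‖ = 4.5826, so q_1 = (0.4364, 0.8729, 0.2182, 0.0000).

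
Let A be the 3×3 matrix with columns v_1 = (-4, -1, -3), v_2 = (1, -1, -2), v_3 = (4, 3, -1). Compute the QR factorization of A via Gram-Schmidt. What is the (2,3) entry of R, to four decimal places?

r_{23} = 2.0381

e_1 = v_1/‖v_1‖ = (-4, -1, -3)/5.0990 = (-0.7845, -0.1961, -0.5883).
r_{12} = e_1·v_2 = 0.5883.
u_2 = v_2 − 0.5883·e_1 = (1.4615, -0.8846, -1.6538).
‖u_2‖ = 2.3778, so e_2 = (0.6147, -0.3720, -0.6955).
r_{23} = e_2·v_3 = 2.0381.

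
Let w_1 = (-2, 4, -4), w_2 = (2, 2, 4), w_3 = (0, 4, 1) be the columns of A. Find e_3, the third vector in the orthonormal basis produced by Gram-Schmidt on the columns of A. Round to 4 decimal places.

w_1 = (-2, 4, -4); ‖w_1‖ = 6.0000, so e_1 = (-0.3333, 0.6667, -0.6667).
e_1·w_2 = (-0.3333)·2 + 0.6667·2 + (-0.6667)·4 = -2.0000.
u_2 = w_2 + 2.0000·e_1 = (1.3333, 3.3333, 2.6667).
‖u_2‖ = 4.4721, so e_2 = (0.2981, 0.7454, 0.5963).
e_1·w_3 = (-0.3333)·0 + 0.6667·4 + (-0.6667)·1 = 2.0000; e_2·w_3 = 0.2981·0 + 0.7454·4 + 0.5963·1 = 3.5777.
u_3 = w_3 − 2.0000·e_1 − 3.5777·e_2 = (-0.4000, 0.0000, 0.2000).
‖u_3‖ = 0.4472, so e_3 = (-0.8944, 0.0000, 0.4472).

e_3 = (-0.8944, 0.0000, 0.4472)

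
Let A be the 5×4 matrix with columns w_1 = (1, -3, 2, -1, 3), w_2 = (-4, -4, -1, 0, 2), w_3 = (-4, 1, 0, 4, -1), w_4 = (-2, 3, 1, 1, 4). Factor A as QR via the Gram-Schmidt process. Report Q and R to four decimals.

w_1 = (1, -3, 2, -1, 3); ‖w_1‖ = 4.8990, so q_1 = (0.2041, -0.6124, 0.4082, -0.2041, 0.6124).
q_1·w_2 = 0.2041·(-4) + (-0.6124)·(-4) + 0.4082·(-1) + (-0.2041)·0 + 0.6124·2 = 2.4495.
u_2 = w_2 − 2.4495·q_1 = (-4.5000, -2.5000, -2.0000, 0.5000, 0.5000).
‖u_2‖ = 5.5678, so q_2 = (-0.8082, -0.4490, -0.3592, 0.0898, 0.0898).
q_1·w_3 = 0.2041·(-4) + (-0.6124)·1 + 0.4082·0 + (-0.2041)·4 + 0.6124·(-1) = -2.8577; q_2·w_3 = (-0.8082)·(-4) + (-0.4490)·1 + (-0.3592)·0 + 0.0898·4 + 0.0898·(-1) = 3.0533.
u_3 = w_3 + 2.8577·q_1 − 3.0533·q_2 = (-0.9489, 0.6210, 2.2634, 3.1425, 0.4758).
‖u_3‖ = 4.0633, so q_3 = (-0.2335, 0.1528, 0.5570, 0.7734, 0.1171).
q_1·w_4 = 0.2041·(-2) + (-0.6124)·3 + 0.4082·1 + (-0.2041)·1 + 0.6124·4 = 0.4082; q_2·w_4 = (-0.8082)·(-2) + (-0.4490)·3 + (-0.3592)·1 + 0.0898·1 + 0.0898·4 = 0.3592; q_3·w_4 = (-0.2335)·(-2) + 0.1528·3 + 0.5570·1 + 0.7734·1 + 0.1171·4 = 2.7243.
u_4 = w_4 − 0.4082·q_1 − 0.3592·q_2 − 2.7243·q_3 = (-1.1568, 2.9950, -0.5552, -1.0558, 3.3987).
‖u_4‖ = 4.8252, so q_4 = (-0.2397, 0.6207, -0.1151, -0.2188, 0.7044).

Q = [[0.2041, -0.8082, -0.2335, -0.2397], [-0.6124, -0.4490, 0.1528, 0.6207], [0.4082, -0.3592, 0.5570, -0.1151], [-0.2041, 0.0898, 0.7734, -0.2188], [0.6124, 0.0898, 0.1171, 0.7044]], R = [[4.8990, 2.4495, -2.8577, 0.4082], [0.0000, 5.5678, 3.0533, 0.3592], [0.0000, 0.0000, 4.0633, 2.7243], [0.0000, 0.0000, 0.0000, 4.8252]]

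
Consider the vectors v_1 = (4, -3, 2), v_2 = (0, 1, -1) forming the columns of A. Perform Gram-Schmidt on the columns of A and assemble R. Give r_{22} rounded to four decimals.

r_{22} = 1.0667

v_1 = (4, -3, 2); ‖v_1‖ = 5.3852, so q_1 = (0.7428, -0.5571, 0.3714).
q_1·v_2 = 0.7428·0 + (-0.5571)·1 + 0.3714·(-1) = -0.9285.
u_2 = v_2 + 0.9285·q_1 = (0.6897, 0.4828, -0.6552).
r_{22} = ‖u_2‖ = 1.0667.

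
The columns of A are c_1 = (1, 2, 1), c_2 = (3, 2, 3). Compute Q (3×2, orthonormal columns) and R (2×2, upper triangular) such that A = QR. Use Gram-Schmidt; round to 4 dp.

c_1 = (1, 2, 1); ‖c_1‖ = 2.4495, so e_1 = (0.4082, 0.8165, 0.4082).
e_1·c_2 = 0.4082·3 + 0.8165·2 + 0.4082·3 = 4.0825.
u_2 = c_2 − 4.0825·e_1 = (1.3333, -1.3333, 1.3333).
‖u_2‖ = 2.3094, so e_2 = (0.5774, -0.5774, 0.5774).

Q = [[0.4082, 0.5774], [0.8165, -0.5774], [0.4082, 0.5774]], R = [[2.4495, 4.0825], [0.0000, 2.3094]]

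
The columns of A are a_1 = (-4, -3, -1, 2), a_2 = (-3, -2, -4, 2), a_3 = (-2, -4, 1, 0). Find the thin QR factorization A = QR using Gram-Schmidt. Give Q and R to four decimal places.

Q = [[-0.7303, 0.1442, 0.3685], [-0.5477, 0.1855, -0.7756], [-0.1826, -0.9685, -0.1357], [0.3651, 0.0824, -0.4942]], R = [[5.4772, 4.7469, 3.4689], [0.0000, 3.2352, -1.9988], [0.0000, 0.0000, 2.2296]]

q_1 = a_1/‖a_1‖ = (-4, -3, -1, 2)/5.4772 = (-0.7303, -0.5477, -0.1826, 0.3651).
r_{12} = q_1·a_2 = 4.7469.
u_2 = a_2 − 4.7469·q_1 = (0.4667, 0.6000, -3.1333, 0.2667).
‖u_2‖ = 3.2352, so q_2 = (0.1442, 0.1855, -0.9685, 0.0824).
r_{13} = q_1·a_3 = 3.4689; r_{23} = q_2·a_3 = -1.9988.
u_3 = a_3 − 3.4689·q_1 + 1.9988·q_2 = (0.8217, -1.7293, -0.3025, -1.1019).
‖u_3‖ = 2.2296, so q_3 = (0.3685, -0.7756, -0.1357, -0.4942).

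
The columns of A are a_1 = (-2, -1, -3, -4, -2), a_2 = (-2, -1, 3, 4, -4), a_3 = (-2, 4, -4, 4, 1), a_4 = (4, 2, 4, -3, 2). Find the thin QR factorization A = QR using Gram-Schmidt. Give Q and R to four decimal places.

q_1 = a_1/‖a_1‖ = (-2, -1, -3, -4, -2)/5.8310 = (-0.3430, -0.1715, -0.5145, -0.6860, -0.3430).
r_{12} = q_1·a_2 = -2.0580.
u_2 = a_2 + 2.0580·q_1 = (-2.7059, -1.3529, 1.9412, 2.5882, -4.7059).
‖u_2‖ = 6.4626, so q_2 = (-0.4187, -0.2094, 0.3004, 0.4005, -0.7282).
r_{13} = q_1·a_3 = -1.0290; r_{23} = q_2·a_3 = -0.3277.
u_3 = a_3 + 1.0290·q_1 + 0.3277·q_2 = (-2.4901, 3.7549, -4.4310, 3.4254, 0.4085).
‖u_3‖ = 7.1996, so q_3 = (-0.3459, 0.5215, -0.6155, 0.4758, 0.0567).
r_{14} = q_1·a_4 = -2.4010; r_{24} = q_2·a_4 = -3.5499; r_{34} = q_3·a_4 = -4.1161.
u_4 = a_4 + 2.4010·q_1 + 3.5499·q_2 + 4.1161·q_3 = (0.2665, 2.9918, 1.2978, -1.2671, -1.1749).
‖u_4‖ = 3.7003, so q_4 = (0.0720, 0.8085, 0.3507, -0.3424, -0.3175).

Q = [[-0.3430, -0.4187, -0.3459, 0.0720], [-0.1715, -0.2094, 0.5215, 0.8085], [-0.5145, 0.3004, -0.6155, 0.3507], [-0.6860, 0.4005, 0.4758, -0.3424], [-0.3430, -0.7282, 0.0567, -0.3175]], R = [[5.8310, -2.0580, -1.0290, -2.4010], [0.0000, 6.4626, -0.3277, -3.5499], [0.0000, 0.0000, 7.1996, -4.1161], [0.0000, 0.0000, 0.0000, 3.7003]]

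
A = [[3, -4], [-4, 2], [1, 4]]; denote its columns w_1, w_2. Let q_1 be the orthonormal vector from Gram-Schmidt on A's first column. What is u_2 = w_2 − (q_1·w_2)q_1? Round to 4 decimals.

u_2 = (-2.1538, -0.4615, 4.6154)

q_1 = w_1/‖w_1‖ = (3, -4, 1)/5.0990 = (0.5883, -0.7845, 0.1961).
r_{12} = q_1·w_2 = -3.1379.
u_2 = w_2 + 3.1379·q_1 = (-2.1538, -0.4615, 4.6154).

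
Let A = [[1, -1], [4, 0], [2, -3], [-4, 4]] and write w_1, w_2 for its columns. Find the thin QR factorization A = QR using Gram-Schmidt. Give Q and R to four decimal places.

w_1 = (1, 4, 2, -4); ‖w_1‖ = 6.0828, so q_1 = (0.1644, 0.6576, 0.3288, -0.6576).
q_1·w_2 = 0.1644·(-1) + 0.6576·0 + 0.3288·(-3) + (-0.6576)·4 = -3.7812.
u_2 = w_2 + 3.7812·q_1 = (-0.3784, 2.4865, -1.7568, 1.5135).
‖u_2‖ = 3.4209, so q_2 = (-0.1106, 0.7268, -0.5135, 0.4424).

Q = [[0.1644, -0.1106], [0.6576, 0.7268], [0.3288, -0.5135], [-0.6576, 0.4424]], R = [[6.0828, -3.7812], [0.0000, 3.4209]]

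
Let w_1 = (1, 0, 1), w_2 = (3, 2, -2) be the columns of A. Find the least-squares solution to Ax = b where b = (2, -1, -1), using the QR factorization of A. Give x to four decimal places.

w_1 = (1, 0, 1); ‖w_1‖ = 1.4142, so q_1 = (0.7071, 0.0000, 0.7071).
q_1·w_2 = 0.7071·3 + 0.0000·2 + 0.7071·(-2) = 0.7071.
u_2 = w_2 − 0.7071·q_1 = (2.5000, 2.0000, -2.5000).
‖u_2‖ = 4.0620, so q_2 = (0.6155, 0.4924, -0.6155).
Qᵀb = (0.7071, 1.3540).
Back-substitute: x_2 = 1.3540/4.0620 = 0.3333.
x_1 = (0.7071 − 0.7071·0.3333)/1.4142 = 0.3333.

x = (0.3333, 0.3333)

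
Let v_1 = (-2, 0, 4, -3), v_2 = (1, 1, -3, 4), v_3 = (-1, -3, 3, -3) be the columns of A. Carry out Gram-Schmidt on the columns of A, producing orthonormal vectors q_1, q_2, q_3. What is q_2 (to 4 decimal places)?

v_1 = (-2, 0, 4, -3); ‖v_1‖ = 5.3852, so q_1 = (-0.3714, 0.0000, 0.7428, -0.5571).
q_1·v_2 = (-0.3714)·1 + 0.0000·1 + 0.7428·(-3) + (-0.5571)·4 = -4.8281.
u_2 = v_2 + 4.8281·q_1 = (-0.7931, 1.0000, 0.5862, 1.3103).
‖u_2‖ = 1.9208, so q_2 = (-0.4129, 0.5206, 0.3052, 0.6822).

q_2 = (-0.4129, 0.5206, 0.3052, 0.6822)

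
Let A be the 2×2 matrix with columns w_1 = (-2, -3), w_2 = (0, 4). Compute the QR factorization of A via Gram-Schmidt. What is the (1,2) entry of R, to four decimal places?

r_{12} = -3.3282

w_1 = (-2, -3); ‖w_1‖ = 3.6056, so e_1 = (-0.5547, -0.8321).
r_{12} = e_1·w_2 = -3.3282.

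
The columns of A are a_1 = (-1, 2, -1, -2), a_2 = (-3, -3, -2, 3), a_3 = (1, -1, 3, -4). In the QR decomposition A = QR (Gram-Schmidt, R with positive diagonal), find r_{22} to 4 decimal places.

q_1 = a_1/‖a_1‖ = (-1, 2, -1, -2)/3.1623 = (-0.3162, 0.6325, -0.3162, -0.6325).
r_{12} = q_1·a_2 = -2.2136.
u_2 = a_2 + 2.2136·q_1 = (-3.7000, -1.6000, -2.7000, 1.6000).
r_{22} = ‖u_2‖ = 5.1088.

r_{22} = 5.1088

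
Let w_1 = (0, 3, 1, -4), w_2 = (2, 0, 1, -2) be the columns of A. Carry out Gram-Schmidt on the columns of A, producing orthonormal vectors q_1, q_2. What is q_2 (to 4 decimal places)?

q_2 = (0.8245, -0.4281, 0.2695, -0.2537)

w_1 = (0, 3, 1, -4); ‖w_1‖ = 5.0990, so q_1 = (0.0000, 0.5883, 0.1961, -0.7845).
q_1·w_2 = 0.0000·2 + 0.5883·0 + 0.1961·1 + (-0.7845)·(-2) = 1.7650.
u_2 = w_2 − 1.7650·q_1 = (2.0000, -1.0385, 0.6538, -0.6154).
‖u_2‖ = 2.4258, so q_2 = (0.8245, -0.4281, 0.2695, -0.2537).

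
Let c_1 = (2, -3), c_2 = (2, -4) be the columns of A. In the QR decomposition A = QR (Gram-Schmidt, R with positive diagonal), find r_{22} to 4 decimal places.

c_1 = (2, -3); ‖c_1‖ = 3.6056, so e_1 = (0.5547, -0.8321).
e_1·c_2 = 0.5547·2 + (-0.8321)·(-4) = 4.4376.
u_2 = c_2 − 4.4376·e_1 = (-0.4615, -0.3077).
r_{22} = ‖u_2‖ = 0.5547.

r_{22} = 0.5547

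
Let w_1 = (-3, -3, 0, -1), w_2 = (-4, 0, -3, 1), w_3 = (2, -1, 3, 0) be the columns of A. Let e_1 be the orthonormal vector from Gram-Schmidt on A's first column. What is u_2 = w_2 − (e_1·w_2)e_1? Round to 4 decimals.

u_2 = (-2.2632, 1.7368, -3.0000, 1.5789)

w_1 = (-3, -3, 0, -1); ‖w_1‖ = 4.3589, so e_1 = (-0.6882, -0.6882, 0.0000, -0.2294).
e_1·w_2 = (-0.6882)·(-4) + (-0.6882)·0 + 0.0000·(-3) + (-0.2294)·1 = 2.5236.
u_2 = w_2 − 2.5236·e_1 = (-2.2632, 1.7368, -3.0000, 1.5789).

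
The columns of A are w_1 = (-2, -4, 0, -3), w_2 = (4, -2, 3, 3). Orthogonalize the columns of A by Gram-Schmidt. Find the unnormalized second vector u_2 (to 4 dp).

q_1 = w_1/‖w_1‖ = (-2, -4, 0, -3)/5.3852 = (-0.3714, -0.7428, 0.0000, -0.5571).
r_{12} = q_1·w_2 = -1.6713.
u_2 = w_2 + 1.6713·q_1 = (3.3793, -3.2414, 3.0000, 2.0690).

u_2 = (3.3793, -3.2414, 3.0000, 2.0690)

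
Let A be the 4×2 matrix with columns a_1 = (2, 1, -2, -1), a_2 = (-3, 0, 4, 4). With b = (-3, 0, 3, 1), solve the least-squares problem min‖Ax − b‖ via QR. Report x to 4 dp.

x = (-0.9651, 0.1860)

e_1 = a_1/‖a_1‖ = (2, 1, -2, -1)/3.1623 = (0.6325, 0.3162, -0.6325, -0.3162).
r_{12} = e_1·a_2 = -5.6921.
u_2 = a_2 + 5.6921·e_1 = (0.6000, 1.8000, 0.4000, 2.2000).
‖u_2‖ = 2.9326, so e_2 = (0.2046, 0.6138, 0.1364, 0.7502).
Qᵀb = (-4.1110, 0.5456).
Back-substitute: x_2 = 0.5456/2.9326 = 0.1860.
x_1 = (-4.1110 + 5.6921·0.1860)/3.1623 = -0.9651.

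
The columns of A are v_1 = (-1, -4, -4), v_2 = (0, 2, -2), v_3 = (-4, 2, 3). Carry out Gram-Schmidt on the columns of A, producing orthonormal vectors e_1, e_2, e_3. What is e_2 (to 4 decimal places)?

e_2 = (0.0000, 0.7071, -0.7071)

v_1 = (-1, -4, -4); ‖v_1‖ = 5.7446, so e_1 = (-0.1741, -0.6963, -0.6963).
e_1·v_2 = (-0.1741)·0 + (-0.6963)·2 + (-0.6963)·(-2) = 0.0000.
u_2 = v_2 + 0.0000·e_1 = (0.0000, 2.0000, -2.0000).
‖u_2‖ = 2.8284, so e_2 = (0.0000, 0.7071, -0.7071).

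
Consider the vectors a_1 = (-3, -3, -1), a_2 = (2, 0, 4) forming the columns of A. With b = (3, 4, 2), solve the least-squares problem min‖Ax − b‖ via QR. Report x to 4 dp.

q_1 = a_1/‖a_1‖ = (-3, -3, -1)/4.3589 = (-0.6882, -0.6882, -0.2294).
r_{12} = q_1·a_2 = -2.2942.
u_2 = a_2 + 2.2942·q_1 = (0.4211, -1.5789, 3.4737).
‖u_2‖ = 3.8389, so q_2 = (0.1097, -0.4113, 0.9049).
Qᵀb = (-5.2766, 0.4936).
Back-substitute: x_2 = 0.4936/3.8389 = 0.1286.
x_1 = (-5.2766 + 2.2942·0.1286)/4.3589 = -1.1429.

x = (-1.1429, 0.1286)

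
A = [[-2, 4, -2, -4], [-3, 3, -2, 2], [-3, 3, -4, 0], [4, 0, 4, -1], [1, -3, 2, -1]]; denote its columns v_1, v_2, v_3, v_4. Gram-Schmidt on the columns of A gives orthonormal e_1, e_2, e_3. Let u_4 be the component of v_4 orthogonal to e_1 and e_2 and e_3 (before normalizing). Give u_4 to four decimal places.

v_1 = (-2, -3, -3, 4, 1); ‖v_1‖ = 6.2450, so e_1 = (-0.3203, -0.4804, -0.4804, 0.6405, 0.1601).
e_1·v_2 = (-0.3203)·4 + (-0.4804)·3 + (-0.4804)·3 + 0.6405·0 + 0.1601·(-3) = -4.6437.
u_2 = v_2 + 4.6437·e_1 = (2.5128, 0.7692, 0.7692, 2.9744, -2.2564).
‖u_2‖ = 4.6299, so e_2 = (0.5427, 0.1661, 0.1661, 0.6424, -0.4874).
e_1·v_3 = (-0.3203)·(-2) + (-0.4804)·(-2) + (-0.4804)·(-4) + 0.6405·4 + 0.1601·2 = 6.4051; e_2·v_3 = 0.5427·(-2) + 0.1661·(-2) + 0.1661·(-4) + 0.6424·4 + (-0.4874)·2 = -0.4874.
u_3 = v_3 − 6.4051·e_1 + 0.4874·e_2 = (0.3158, 1.1579, -0.8421, 0.2105, 0.7368).
‖u_3‖ = 1.6543, so e_3 = (0.1909, 0.6999, -0.5090, 0.1273, 0.4454).
e_1·v_4 = (-0.3203)·(-4) + (-0.4804)·2 + (-0.4804)·0 + 0.6405·(-1) + 0.1601·(-1) = -0.4804; e_2·v_4 = 0.5427·(-4) + 0.1661·2 + 0.1661·0 + 0.6424·(-1) + (-0.4874)·(-1) = -1.9937; e_3·v_4 = 0.1909·(-4) + 0.6999·2 + (-0.5090)·0 + 0.1273·(-1) + 0.4454·(-1) = 0.0636.
u_4 = v_4 + 0.4804·e_1 + 1.9937·e_2 − 0.0636·e_3 = (-3.0839, 2.0559, 0.1329, 0.5804, -1.9231).

u_4 = (-3.0839, 2.0559, 0.1329, 0.5804, -1.9231)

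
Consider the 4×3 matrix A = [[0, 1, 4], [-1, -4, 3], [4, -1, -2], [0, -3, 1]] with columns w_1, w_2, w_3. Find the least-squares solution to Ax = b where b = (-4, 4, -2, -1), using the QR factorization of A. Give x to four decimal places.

x = (-1.1538, -0.7863, -0.6923)

w_1 = (0, -1, 4, 0); ‖w_1‖ = 4.1231, so q_1 = (0.0000, -0.2425, 0.9701, 0.0000).
q_1·w_2 = 0.0000·1 + (-0.2425)·(-4) + 0.9701·(-1) + 0.0000·(-3) = 0.0000.
u_2 = w_2 + 0.0000·q_1 = (1.0000, -4.0000, -1.0000, -3.0000).
‖u_2‖ = 5.1962, so q_2 = (0.1925, -0.7698, -0.1925, -0.5774).
q_1·w_3 = 0.0000·4 + (-0.2425)·3 + 0.9701·(-2) + 0.0000·1 = -2.6679; q_2·w_3 = 0.1925·4 + (-0.7698)·3 + (-0.1925)·(-2) + (-0.5774)·1 = -1.7321.
u_3 = w_3 + 2.6679·q_1 + 1.7321·q_2 = (4.3333, 1.0196, 0.2549, 0.0000).
‖u_3‖ = 4.4590, so q_3 = (0.9718, 0.2287, 0.0572, 0.0000).
Qᵀb = (-2.9104, -2.8868, -3.0870).
Back-substitute: x_3 = -3.0870/4.4590 = -0.6923.
x_2 = (-2.8868 + 1.7321·(-0.6923))/5.1962 = -0.7863.
x_1 = (-2.9104 + 0.0000·(-0.7863) + 2.6679·(-0.6923))/4.1231 = -1.1538.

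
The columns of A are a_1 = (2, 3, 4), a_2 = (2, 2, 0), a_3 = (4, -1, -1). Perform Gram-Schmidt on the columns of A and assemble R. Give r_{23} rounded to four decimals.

a_1 = (2, 3, 4); ‖a_1‖ = 5.3852, so e_1 = (0.3714, 0.5571, 0.7428).
e_1·a_2 = 0.3714·2 + 0.5571·2 + 0.7428·0 = 1.8570.
u_2 = a_2 − 1.8570·e_1 = (1.3103, 0.9655, -1.3793).
‖u_2‖ = 2.1335, so e_2 = (0.6142, 0.4526, -0.6465).
r_{23} = e_2·a_3 = 2.6507.

r_{23} = 2.6507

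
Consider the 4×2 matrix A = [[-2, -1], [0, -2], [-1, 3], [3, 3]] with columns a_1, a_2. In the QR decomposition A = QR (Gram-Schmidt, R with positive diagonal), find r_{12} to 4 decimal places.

a_1 = (-2, 0, -1, 3); ‖a_1‖ = 3.7417, so q_1 = (-0.5345, 0.0000, -0.2673, 0.8018).
r_{12} = q_1·a_2 = 2.1381.

r_{12} = 2.1381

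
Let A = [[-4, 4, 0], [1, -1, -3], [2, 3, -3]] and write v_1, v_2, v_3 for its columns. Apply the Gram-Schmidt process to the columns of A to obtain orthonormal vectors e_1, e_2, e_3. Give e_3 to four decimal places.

e_3 = (-0.2425, -0.9701, 0.0000)

e_1 = v_1/‖v_1‖ = (-4, 1, 2)/4.5826 = (-0.8729, 0.2182, 0.4364).
r_{12} = e_1·v_2 = -2.4004.
u_2 = v_2 + 2.4004·e_1 = (1.9048, -0.4762, 4.0476).
‖u_2‖ = 4.4987, so e_2 = (0.4234, -0.1059, 0.8997).
r_{13} = e_1·v_3 = -1.9640; r_{23} = e_2·v_3 = -2.3817.
u_3 = v_3 + 1.9640·e_1 + 2.3817·e_2 = (-0.7059, -2.8235, 0.0000).
‖u_3‖ = 2.9104, so e_3 = (-0.2425, -0.9701, 0.0000).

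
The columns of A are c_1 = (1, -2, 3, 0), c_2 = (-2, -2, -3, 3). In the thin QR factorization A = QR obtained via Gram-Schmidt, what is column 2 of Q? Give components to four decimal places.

c_1 = (1, -2, 3, 0); ‖c_1‖ = 3.7417, so q_1 = (0.2673, -0.5345, 0.8018, 0.0000).
q_1·c_2 = 0.2673·(-2) + (-0.5345)·(-2) + 0.8018·(-3) + 0.0000·3 = -1.8708.
u_2 = c_2 + 1.8708·q_1 = (-1.5000, -3.0000, -1.5000, 3.0000).
‖u_2‖ = 4.7434, so q_2 = (-0.3162, -0.6325, -0.3162, 0.6325).

q_2 = (-0.3162, -0.6325, -0.3162, 0.6325)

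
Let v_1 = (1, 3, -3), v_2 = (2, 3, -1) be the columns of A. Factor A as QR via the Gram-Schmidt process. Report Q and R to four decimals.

Q = [[0.2294, 0.6581], [0.6882, 0.4113], [-0.6882, 0.6307]], R = [[4.3589, 3.2118], [0.0000, 1.9194]]

e_1 = v_1/‖v_1‖ = (1, 3, -3)/4.3589 = (0.2294, 0.6882, -0.6882).
r_{12} = e_1·v_2 = 3.2118.
u_2 = v_2 − 3.2118·e_1 = (1.2632, 0.7895, 1.2105).
‖u_2‖ = 1.9194, so e_2 = (0.6581, 0.4113, 0.6307).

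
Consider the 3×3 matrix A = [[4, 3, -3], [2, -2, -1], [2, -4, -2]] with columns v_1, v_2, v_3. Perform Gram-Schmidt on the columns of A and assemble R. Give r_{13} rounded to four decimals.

e_1 = v_1/‖v_1‖ = (4, 2, 2)/4.8990 = (0.8165, 0.4082, 0.4082).
r_{13} = e_1·v_3 = -3.6742.

r_{13} = -3.6742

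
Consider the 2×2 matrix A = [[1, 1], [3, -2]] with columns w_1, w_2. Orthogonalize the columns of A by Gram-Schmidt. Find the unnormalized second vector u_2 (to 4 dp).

w_1 = (1, 3); ‖w_1‖ = 3.1623, so e_1 = (0.3162, 0.9487).
e_1·w_2 = 0.3162·1 + 0.9487·(-2) = -1.5811.
u_2 = w_2 + 1.5811·e_1 = (1.5000, -0.5000).

u_2 = (1.5000, -0.5000)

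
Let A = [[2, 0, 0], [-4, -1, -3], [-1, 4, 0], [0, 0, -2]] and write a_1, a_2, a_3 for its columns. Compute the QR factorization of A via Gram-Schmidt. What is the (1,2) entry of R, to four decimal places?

r_{12} = 0.0000

a_1 = (2, -4, -1, 0); ‖a_1‖ = 4.5826, so e_1 = (0.4364, -0.8729, -0.2182, 0.0000).
r_{12} = e_1·a_2 = 0.0000.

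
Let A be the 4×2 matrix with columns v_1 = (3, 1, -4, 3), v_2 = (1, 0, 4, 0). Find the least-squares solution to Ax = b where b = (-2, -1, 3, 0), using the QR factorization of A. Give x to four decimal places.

x = (-0.4531, 0.2418)

v_1 = (3, 1, -4, 3); ‖v_1‖ = 5.9161, so q_1 = (0.5071, 0.1690, -0.6761, 0.5071).
q_1·v_2 = 0.5071·1 + 0.1690·0 + (-0.6761)·4 + 0.5071·0 = -2.1974.
u_2 = v_2 + 2.1974·q_1 = (2.1143, 0.3714, 2.5143, 1.1143).
‖u_2‖ = 3.4888, so q_2 = (0.6060, 0.1065, 0.7207, 0.3194).
Qᵀb = (-3.2116, 0.8435).
Back-substitute: x_2 = 0.8435/3.4888 = 0.2418.
x_1 = (-3.2116 + 2.1974·0.2418)/5.9161 = -0.4531.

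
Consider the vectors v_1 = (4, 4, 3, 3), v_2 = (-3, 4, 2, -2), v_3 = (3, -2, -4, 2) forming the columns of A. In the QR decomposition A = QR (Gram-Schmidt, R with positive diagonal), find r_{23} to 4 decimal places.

r_{23} = -5.0449

v_1 = (4, 4, 3, 3); ‖v_1‖ = 7.0711, so q_1 = (0.5657, 0.5657, 0.4243, 0.4243).
q_1·v_2 = 0.5657·(-3) + 0.5657·4 + 0.4243·2 + 0.4243·(-2) = 0.5657.
u_2 = v_2 − 0.5657·q_1 = (-3.3200, 3.6800, 1.7600, -2.2400).
‖u_2‖ = 5.7166, so q_2 = (-0.5808, 0.6437, 0.3079, -0.3918).
r_{23} = q_2·v_3 = -5.0449.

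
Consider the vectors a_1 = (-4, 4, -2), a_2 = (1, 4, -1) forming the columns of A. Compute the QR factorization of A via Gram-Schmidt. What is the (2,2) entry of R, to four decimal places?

r_{22} = 3.5434

a_1 = (-4, 4, -2); ‖a_1‖ = 6.0000, so e_1 = (-0.6667, 0.6667, -0.3333).
e_1·a_2 = (-0.6667)·1 + 0.6667·4 + (-0.3333)·(-1) = 2.3333.
u_2 = a_2 − 2.3333·e_1 = (2.5556, 2.4444, -0.2222).
r_{22} = ‖u_2‖ = 3.5434.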